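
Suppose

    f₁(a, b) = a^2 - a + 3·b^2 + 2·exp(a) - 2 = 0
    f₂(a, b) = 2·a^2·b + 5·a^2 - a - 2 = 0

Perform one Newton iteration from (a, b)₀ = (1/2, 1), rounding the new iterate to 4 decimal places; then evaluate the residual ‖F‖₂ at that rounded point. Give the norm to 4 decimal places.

1.9223

At (1/2, 1): F = (4.047443, -0.7500).
Jacobian J = [[2·a + 2·exp(a) - 1, 6·b], [4·a·b + 10·a - 1, 2·a^2]].
At the point, J = [[3.297443, 6.0000], [6.0000, 0.5000]] (det J = -34.351279).
Solving J·Δ = −F gives Δ = (0.1899, -0.7789).
Then the next iterate is (a, b)₁ = (0.6899, 0.2211).
Re-evaluating at (0.6899, 0.2211): F = (1.919750, -0.099620), so ‖F‖₂ = 1.9223.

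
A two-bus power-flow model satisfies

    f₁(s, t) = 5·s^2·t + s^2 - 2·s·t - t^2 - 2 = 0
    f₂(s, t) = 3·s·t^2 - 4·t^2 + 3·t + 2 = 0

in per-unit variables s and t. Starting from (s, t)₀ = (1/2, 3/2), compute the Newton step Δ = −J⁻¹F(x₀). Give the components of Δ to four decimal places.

At (1/2, 3/2): F = (-3.6250, 0.8750).
Jacobian J = [[10·s·t + 2·s - 2·t, 5·s^2 - 2·s - 2·t], [3·t^2, 6·s·t - 8·t + 3]].
At the point, J = [[5.5000, -2.7500], [6.7500, -4.5000]] (det J = -6.1875).
Solving J·Δ = −F gives Δ = (3.0253, 4.7323).

(3.0253, 4.7323)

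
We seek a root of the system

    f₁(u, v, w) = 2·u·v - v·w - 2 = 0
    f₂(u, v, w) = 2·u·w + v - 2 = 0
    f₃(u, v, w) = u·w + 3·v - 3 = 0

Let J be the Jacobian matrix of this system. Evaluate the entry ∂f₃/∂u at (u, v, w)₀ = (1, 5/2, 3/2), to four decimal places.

∂f₃/∂u = w.
At (1, 5/2, 3/2) this is 1.5000.

1.5000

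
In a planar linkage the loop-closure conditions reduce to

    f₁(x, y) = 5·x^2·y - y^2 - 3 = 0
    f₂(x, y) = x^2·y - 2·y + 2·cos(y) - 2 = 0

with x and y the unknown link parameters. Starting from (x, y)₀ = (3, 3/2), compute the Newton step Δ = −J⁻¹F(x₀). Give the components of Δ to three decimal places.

At (3, 3/2): F = (62.250, 8.64147).
Jacobian J = [[10·x·y, 5·x^2 - 2·y], [2·x·y, x^2 - 2·sin(y) - 2]].
At the point, J = [[45.000, 42.000], [9.000, 5.00501]] (det J = -152.77455).
Solving J·Δ = −F gives Δ = (-0.336, -1.122).

(-0.336, -1.122)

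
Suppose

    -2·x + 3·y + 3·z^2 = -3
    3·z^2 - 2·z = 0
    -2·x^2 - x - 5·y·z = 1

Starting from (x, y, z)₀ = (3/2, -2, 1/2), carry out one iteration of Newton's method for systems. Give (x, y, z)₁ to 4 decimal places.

At (3/2, -2, 1/2): F = (-5.2500, -0.2500, -2.0000).
Jacobian J = [[-2, 3, 6·z], [0, 0, 6·z - 2], [-4·x - 1, -5·z, -5·y]].
At the point, J = [[-2.0000, 3.0000, 3.0000], [0.0000, 0.0000, 1.0000], [-7.0000, -2.5000, 10.0000]] (det J = -26.0000).
Solving J·Δ = −F gives Δ = (-0.3750, 1.2500, 0.2500).
Then the next iterate is (x, y, z)₁ = (1.1250, -0.7500, 0.7500).

(1.1250, -0.7500, 0.7500)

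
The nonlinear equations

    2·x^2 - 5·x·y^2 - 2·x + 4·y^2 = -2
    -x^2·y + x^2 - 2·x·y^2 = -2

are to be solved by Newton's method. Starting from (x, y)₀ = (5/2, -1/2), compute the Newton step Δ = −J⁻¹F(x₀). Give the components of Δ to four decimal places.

(-1.4025, 0.2461)

At (5/2, -1/2): F = (7.3750, 10.1250).
Jacobian J = [[4·x - 5·y^2 - 2, -10·x·y + 8·y], [-2·x·y + 2·x - 2·y^2, -x^2 - 4·x·y]].
At the point, J = [[6.7500, 8.5000], [7.0000, -1.2500]] (det J = -67.9375).
Solving J·Δ = −F gives Δ = (-1.4025, 0.2461).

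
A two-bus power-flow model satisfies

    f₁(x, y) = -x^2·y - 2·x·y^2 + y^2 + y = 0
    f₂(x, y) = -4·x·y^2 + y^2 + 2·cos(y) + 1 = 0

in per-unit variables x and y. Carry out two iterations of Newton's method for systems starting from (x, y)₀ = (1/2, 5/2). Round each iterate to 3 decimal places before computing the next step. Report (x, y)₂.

(0.705, 1.022)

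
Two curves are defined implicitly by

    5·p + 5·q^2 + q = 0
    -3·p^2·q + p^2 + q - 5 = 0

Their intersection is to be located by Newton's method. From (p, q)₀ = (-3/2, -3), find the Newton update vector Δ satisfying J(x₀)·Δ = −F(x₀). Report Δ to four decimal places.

At (-3/2, -3): F = (34.5000, 14.5000).
Jacobian J = [[5, 10·q + 1], [-6·p·q + 2·p, -3·p^2 + 1]].
At the point, J = [[5.0000, -29.0000], [-30.0000, -5.7500]] (det J = -898.7500).
Solving J·Δ = −F gives Δ = (0.2471, 1.2323).

(0.2471, 1.2323)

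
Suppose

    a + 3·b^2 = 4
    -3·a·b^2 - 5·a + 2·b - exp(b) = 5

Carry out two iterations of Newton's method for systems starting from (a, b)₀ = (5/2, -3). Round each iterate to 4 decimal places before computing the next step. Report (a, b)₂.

At (5/2, -3): F = (25.5000, -91.049787).
Jacobian J = [[1, 6·b], [-3·b^2 - 5, -6·a·b - exp(b) + 2]].
At the point, J = [[1.0000, -18.0000], [-32.0000, 46.950213]] (det J = -529.049787).
Solving J·Δ = −F gives Δ = (-0.8348, 1.3703).
Then the next iterate is (a, b)₁ = (1.6652, -1.6297).
Round to (1.6652, -1.6297) and repeat: F = (5.632966, -30.049313), J = [[1.0000, -9.7782], [-12.967766, 18.086670]].
Δ = (-1.7656, 0.3955), so (a, b)₂ = (-0.1004, -1.2342).

(-0.1004, -1.2342)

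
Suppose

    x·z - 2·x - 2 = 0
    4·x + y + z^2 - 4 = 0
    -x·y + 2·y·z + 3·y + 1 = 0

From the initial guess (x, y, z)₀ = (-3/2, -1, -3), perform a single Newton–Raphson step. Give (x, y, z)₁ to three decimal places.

(-0.565, 0.557, -2.450)

At (-3/2, -1, -3): F = (5.500, -2.000, 2.500).
Jacobian J = [[z - 2, 0, x], [4, 1, 2·z], [-y, -x + 2·z + 3, 2·y]].
At the point, J = [[-5.000, 0.000, -1.500], [4.000, 1.000, -6.000], [1.000, -1.500, -2.000]] (det J = 65.500).
Solving J·Δ = −F gives Δ = (0.935, 1.557, 0.550).
Then the next iterate is (x, y, z)₁ = (-0.565, 0.557, -2.450).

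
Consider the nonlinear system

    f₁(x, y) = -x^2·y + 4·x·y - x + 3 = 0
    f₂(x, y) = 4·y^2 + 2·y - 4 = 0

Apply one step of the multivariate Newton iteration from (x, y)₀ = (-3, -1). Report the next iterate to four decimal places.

(0.0909, -1.3333)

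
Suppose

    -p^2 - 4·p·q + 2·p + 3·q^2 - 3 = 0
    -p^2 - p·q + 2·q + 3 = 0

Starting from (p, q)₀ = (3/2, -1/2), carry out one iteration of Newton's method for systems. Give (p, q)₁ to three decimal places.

(1.739, -0.307)

At (3/2, -1/2): F = (1.500, 0.500).
Jacobian J = [[-2·p - 4·q + 2, -4·p + 6·q], [-2·p - q, -p + 2]].
At the point, J = [[1.000, -9.000], [-2.500, 0.500]] (det J = -22.000).
Solving J·Δ = −F gives Δ = (0.239, 0.193).
Then the next iterate is (p, q)₁ = (1.739, -0.307).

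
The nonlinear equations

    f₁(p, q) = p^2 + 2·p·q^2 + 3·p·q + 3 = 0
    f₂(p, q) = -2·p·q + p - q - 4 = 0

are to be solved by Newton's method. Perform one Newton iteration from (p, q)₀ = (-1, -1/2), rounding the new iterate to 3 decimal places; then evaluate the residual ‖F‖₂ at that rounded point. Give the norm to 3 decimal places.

129.913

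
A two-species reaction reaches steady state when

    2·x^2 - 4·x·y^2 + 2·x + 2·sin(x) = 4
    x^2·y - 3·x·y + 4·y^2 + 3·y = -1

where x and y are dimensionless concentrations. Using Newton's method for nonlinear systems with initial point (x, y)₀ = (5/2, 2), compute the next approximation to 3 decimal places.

(-3.624, 2.225)

At (5/2, 2): F = (-25.30306, 20.500).
Jacobian J = [[4·x - 4·y^2 + 2·cos(x) + 2, -8·x·y], [2·x·y - 3·y, x^2 - 3·x + 8·y + 3]].
At the point, J = [[-5.60229, -40.000], [4.000, 17.750]] (det J = 60.55940).
Solving J·Δ = −F gives Δ = (-6.124, 0.225).
Then the next iterate is (x, y)₁ = (-3.624, 2.225).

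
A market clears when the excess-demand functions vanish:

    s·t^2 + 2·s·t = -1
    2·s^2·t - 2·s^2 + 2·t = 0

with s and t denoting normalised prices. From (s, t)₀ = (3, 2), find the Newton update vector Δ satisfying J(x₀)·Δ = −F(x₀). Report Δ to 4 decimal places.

At (3, 2): F = (25.0000, 22.0000).
Jacobian J = [[t^2 + 2·t, 2·s·t + 2·s], [4·s·t - 4·s, 2·s^2 + 2]].
At the point, J = [[8.0000, 18.0000], [12.0000, 20.0000]] (det J = -56.0000).
Solving J·Δ = −F gives Δ = (1.8571, -2.2143).

(1.8571, -2.2143)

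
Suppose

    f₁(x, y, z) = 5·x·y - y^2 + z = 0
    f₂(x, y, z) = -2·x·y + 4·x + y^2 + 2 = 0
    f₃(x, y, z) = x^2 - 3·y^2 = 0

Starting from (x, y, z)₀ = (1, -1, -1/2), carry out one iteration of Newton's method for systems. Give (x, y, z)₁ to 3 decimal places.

(-0.045, -0.318, -4.000)

At (1, -1, -1/2): F = (-6.500, 9.000, -2.000).
Jacobian J = [[5·y, 5·x - 2·y, 1], [-2·y + 4, -2·x + 2·y, 0], [2·x, -6·y, 0]].
At the point, J = [[-5.000, 7.000, 1.000], [6.000, -4.000, 0.000], [2.000, 6.000, 0.000]] (det J = 44.000).
Solving J·Δ = −F gives Δ = (-1.045, 0.682, -3.500).
Then the next iterate is (x, y, z)₁ = (-0.045, -0.318, -4.000).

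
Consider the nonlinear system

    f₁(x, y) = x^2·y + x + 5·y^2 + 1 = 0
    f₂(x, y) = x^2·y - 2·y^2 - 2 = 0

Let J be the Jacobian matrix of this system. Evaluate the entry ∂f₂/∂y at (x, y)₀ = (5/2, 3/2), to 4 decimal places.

∂f₂/∂y = x^2 - 4·y.
At (5/2, 3/2) this is 0.2500.

0.2500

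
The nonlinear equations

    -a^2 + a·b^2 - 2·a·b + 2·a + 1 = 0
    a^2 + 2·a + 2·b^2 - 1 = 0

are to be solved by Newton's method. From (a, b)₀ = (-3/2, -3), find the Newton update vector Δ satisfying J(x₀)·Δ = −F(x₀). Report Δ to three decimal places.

At (-3/2, -3): F = (-26.750, 16.250).
Jacobian J = [[-2·a + b^2 - 2·b + 2, 2·a·b - 2·a], [2·a + 2, 4·b]].
At the point, J = [[20.000, 12.000], [-1.000, -12.000]] (det J = -228.000).
Solving J·Δ = −F gives Δ = (0.553, 1.308).

(0.553, 1.308)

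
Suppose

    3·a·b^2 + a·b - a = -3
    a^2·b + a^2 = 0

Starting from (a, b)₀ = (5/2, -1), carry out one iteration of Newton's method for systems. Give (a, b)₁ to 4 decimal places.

At (5/2, -1): F = (5.5000, 0.0000).
Jacobian J = [[3·b^2 + b - 1, 6·a·b + a], [2·a·b + 2·a, a^2]].
At the point, J = [[1.0000, -12.5000], [0.0000, 6.2500]] (det J = 6.2500).
Solving J·Δ = −F gives Δ = (-5.5000, 0.0000).
Then the next iterate is (a, b)₁ = (-3.0000, -1.0000).

(-3.0000, -1.0000)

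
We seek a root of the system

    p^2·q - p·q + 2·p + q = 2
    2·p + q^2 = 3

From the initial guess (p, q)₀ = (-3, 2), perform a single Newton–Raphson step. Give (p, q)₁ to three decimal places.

At (-3, 2): F = (18.000, -5.000).
Jacobian J = [[2·p·q - q + 2, p^2 - p + 1], [2, 2·q]].
At the point, J = [[-12.000, 13.000], [2.000, 4.000]] (det J = -74.000).
Solving J·Δ = −F gives Δ = (1.851, 0.324).
Then the next iterate is (p, q)₁ = (-1.149, 2.324).

(-1.149, 2.324)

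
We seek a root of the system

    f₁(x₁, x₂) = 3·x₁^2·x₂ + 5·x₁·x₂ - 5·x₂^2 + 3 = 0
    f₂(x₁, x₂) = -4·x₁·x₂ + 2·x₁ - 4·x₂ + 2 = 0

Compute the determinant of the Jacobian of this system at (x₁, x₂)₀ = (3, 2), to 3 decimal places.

-604.000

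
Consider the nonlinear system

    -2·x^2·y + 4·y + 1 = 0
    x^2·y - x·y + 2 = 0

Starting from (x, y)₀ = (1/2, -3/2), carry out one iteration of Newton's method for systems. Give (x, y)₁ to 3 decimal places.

(-9.167, 8.000)

At (1/2, -3/2): F = (-4.250, 2.375).
Jacobian J = [[-4·x·y, -2·x^2 + 4], [2·x·y - y, x^2 - x]].
At the point, J = [[3.000, 3.500], [0.000, -0.250]] (det J = -0.750).
Solving J·Δ = −F gives Δ = (-9.667, 9.500).
Then the next iterate is (x, y)₁ = (-9.167, 8.000).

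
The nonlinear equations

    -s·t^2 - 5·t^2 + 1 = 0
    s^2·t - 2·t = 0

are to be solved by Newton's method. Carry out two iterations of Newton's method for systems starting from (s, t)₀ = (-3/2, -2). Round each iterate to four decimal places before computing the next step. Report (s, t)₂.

At (-3/2, -2): F = (-13.0000, -0.5000).
Jacobian J = [[-t^2, -2·s·t - 10·t], [2·s·t, s^2 - 2]].
At the point, J = [[-4.0000, 14.0000], [6.0000, 0.2500]] (det J = -85.0000).
Solving J·Δ = −F gives Δ = (0.0441, 0.9412).
Then the next iterate is (s, t)₁ = (-1.4559, -1.0588).
Round to (-1.4559, -1.0588) and repeat: F = (-2.973140, -0.126680), J = [[-1.121057, 7.504986], [3.083014, 0.119645]].
Δ = (0.0256, 0.4000), so (s, t)₂ = (-1.4303, -0.6588).

(-1.4303, -0.6588)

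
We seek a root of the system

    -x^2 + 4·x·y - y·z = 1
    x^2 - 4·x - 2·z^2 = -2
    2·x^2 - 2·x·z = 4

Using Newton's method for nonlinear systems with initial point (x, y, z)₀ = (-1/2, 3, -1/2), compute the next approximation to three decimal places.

(3.417, 17.278, 7.417)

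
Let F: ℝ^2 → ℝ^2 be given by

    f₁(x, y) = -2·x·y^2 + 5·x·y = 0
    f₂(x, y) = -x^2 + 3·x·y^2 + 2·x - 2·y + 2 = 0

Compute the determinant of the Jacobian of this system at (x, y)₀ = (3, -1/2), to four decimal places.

101.2500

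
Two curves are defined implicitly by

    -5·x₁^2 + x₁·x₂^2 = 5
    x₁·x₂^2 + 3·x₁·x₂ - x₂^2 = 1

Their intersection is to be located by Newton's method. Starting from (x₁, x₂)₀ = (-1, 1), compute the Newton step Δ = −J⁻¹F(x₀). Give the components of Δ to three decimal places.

(0.942, -0.319)

At (-1, 1): F = (-11.000, -6.000).
Jacobian J = [[-10·x₁ + x₂^2, 2·x₁·x₂], [x₂^2 + 3·x₂, 2·x₁·x₂ + 3·x₁ - 2·x₂]].
At the point, J = [[11.000, -2.000], [4.000, -7.000]] (det J = -69.000).
Solving J·Δ = −F gives Δ = (0.942, -0.319).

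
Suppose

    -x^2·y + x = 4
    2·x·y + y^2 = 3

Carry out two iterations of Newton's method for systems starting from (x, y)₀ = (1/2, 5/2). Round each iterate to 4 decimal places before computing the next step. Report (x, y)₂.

At (1/2, 5/2): F = (-4.1250, 5.7500).
Jacobian J = [[-2·x·y + 1, -x^2], [2·y, 2·x + 2·y]].
At the point, J = [[-1.5000, -0.2500], [5.0000, 6.0000]] (det J = -7.7500).
Solving J·Δ = −F gives Δ = (-3.0081, 1.5484).
Then the next iterate is (x, y)₁ = (-2.5081, 4.0484).
Round to (-2.5081, 4.0484) and repeat: F = (-31.974826, -6.918042), J = [[21.307584, -6.290566], [8.0968, 3.0806]].
Δ = (1.2183, -0.9564), so (x, y)₂ = (-1.2898, 3.0920).

(-1.2898, 3.0920)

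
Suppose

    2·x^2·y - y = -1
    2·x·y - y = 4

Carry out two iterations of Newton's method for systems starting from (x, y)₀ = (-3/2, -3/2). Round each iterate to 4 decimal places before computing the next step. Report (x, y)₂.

(-0.9305, -1.3867)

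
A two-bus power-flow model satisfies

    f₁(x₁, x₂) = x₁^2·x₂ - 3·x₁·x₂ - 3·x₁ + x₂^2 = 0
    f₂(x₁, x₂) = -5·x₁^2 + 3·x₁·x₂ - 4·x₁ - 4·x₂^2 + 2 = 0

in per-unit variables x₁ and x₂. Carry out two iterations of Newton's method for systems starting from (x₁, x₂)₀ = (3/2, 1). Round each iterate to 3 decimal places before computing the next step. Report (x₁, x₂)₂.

At (3/2, 1): F = (-5.750, -14.750).
Jacobian J = [[2·x₁·x₂ - 3·x₂ - 3, x₁^2 - 3·x₁ + 2·x₂], [-10·x₁ + 3·x₂ - 4, 3·x₁ - 8·x₂]].
At the point, J = [[-3.000, -0.250], [-16.000, -3.500]] (det J = 6.500).
Solving J·Δ = −F gives Δ = (-2.529, 7.346).
Then the next iterate is (x₁, x₂)₁ = (-1.029, 8.346).
Round to (-1.029, 8.346) and repeat: F = (107.34390, -303.56517), J = [[-45.21407, 20.83784], [31.328, -69.855]].
Δ = (0.468, -4.136), so (x₁, x₂)₂ = (-0.561, 4.210).

(-0.561, 4.210)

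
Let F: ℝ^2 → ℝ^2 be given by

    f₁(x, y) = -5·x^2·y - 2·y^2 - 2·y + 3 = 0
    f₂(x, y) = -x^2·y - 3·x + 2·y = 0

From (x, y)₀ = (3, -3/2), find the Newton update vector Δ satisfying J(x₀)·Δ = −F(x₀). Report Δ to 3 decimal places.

(-6.109, -5.022)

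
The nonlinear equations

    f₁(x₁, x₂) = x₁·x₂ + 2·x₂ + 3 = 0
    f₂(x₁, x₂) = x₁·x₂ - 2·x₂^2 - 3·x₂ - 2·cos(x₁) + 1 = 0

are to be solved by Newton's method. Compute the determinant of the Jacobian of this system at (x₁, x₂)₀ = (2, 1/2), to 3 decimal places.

J = [[x₂, x₁ + 2], [x₂ + 2·sin(x₁), x₁ - 4·x₂ - 3]].
At the point, J = [[0.500, 4.000], [2.31859, -3.000]].
det J = -10.774.

-10.774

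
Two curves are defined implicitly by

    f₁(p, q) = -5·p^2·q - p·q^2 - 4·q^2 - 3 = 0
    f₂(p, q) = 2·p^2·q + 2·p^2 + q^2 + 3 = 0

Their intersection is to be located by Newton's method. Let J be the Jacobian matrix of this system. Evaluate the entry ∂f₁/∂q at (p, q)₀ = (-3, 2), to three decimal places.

-49.000

∂f₁/∂q = -5·p^2 - 2·p·q - 8·q.
At (-3, 2) this is -49.000.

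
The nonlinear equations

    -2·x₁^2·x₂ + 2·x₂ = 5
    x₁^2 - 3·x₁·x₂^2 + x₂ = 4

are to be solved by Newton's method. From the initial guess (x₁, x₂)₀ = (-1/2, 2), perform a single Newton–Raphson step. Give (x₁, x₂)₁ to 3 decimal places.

(-0.071, 2.189)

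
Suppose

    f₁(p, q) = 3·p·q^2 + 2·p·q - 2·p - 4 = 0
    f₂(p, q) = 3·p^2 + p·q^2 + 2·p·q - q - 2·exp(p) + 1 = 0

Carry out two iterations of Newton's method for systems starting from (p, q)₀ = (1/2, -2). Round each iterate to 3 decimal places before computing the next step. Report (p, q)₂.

(0.955, -1.805)

At (1/2, -2): F = (-1.000, 0.45256).
Jacobian J = [[3·q^2 + 2·q - 2, 6·p·q + 2·p], [6·p + q^2 + 2·q - 2·exp(p), 2·p·q + 2·p - 1]].
At the point, J = [[6.000, -5.000], [-0.29744, -2.000]] (det J = -13.48721).
Solving J·Δ = −F gives Δ = (0.316, 0.179).
Then the next iterate is (p, q)₁ = (0.816, -1.821).
Round to (0.816, -1.821) and repeat: F = (-0.48620, 0.02971), J = [[4.30612, -7.28362], [0.04717, -2.33987]].
Δ = (0.139, 0.016), so (p, q)₂ = (0.955, -1.805).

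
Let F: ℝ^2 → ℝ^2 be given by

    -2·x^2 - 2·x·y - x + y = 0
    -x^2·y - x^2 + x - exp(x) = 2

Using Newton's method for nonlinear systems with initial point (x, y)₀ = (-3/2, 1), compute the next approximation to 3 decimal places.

At (-3/2, 1): F = (1.000, -8.22313).
Jacobian J = [[-4·x - 2·y - 1, -2·x + 1], [-2·x·y - 2·x - exp(x) + 1, -x^2]].
At the point, J = [[3.000, 4.000], [6.77687, -2.250]] (det J = -33.85748).
Solving J·Δ = −F gives Δ = (0.905, -0.929).
Then the next iterate is (x, y)₁ = (-0.595, 0.071).

(-0.595, 0.071)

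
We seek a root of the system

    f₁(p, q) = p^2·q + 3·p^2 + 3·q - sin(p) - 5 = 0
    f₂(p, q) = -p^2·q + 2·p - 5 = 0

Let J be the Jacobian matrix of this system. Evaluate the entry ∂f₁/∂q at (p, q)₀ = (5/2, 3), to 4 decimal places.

9.2500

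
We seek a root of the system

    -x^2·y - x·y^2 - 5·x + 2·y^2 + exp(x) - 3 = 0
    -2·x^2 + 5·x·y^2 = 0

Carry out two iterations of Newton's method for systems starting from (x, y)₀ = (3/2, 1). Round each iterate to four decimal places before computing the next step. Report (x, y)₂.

At (3/2, 1): F = (-7.768311, 3.0000).
Jacobian J = [[-2·x·y - y^2 + exp(x) - 5, -x^2 - 2·x·y + 4·y], [-4·x + 5·y^2, 10·x·y]].
At the point, J = [[-4.518311, -1.2500], [-1.0000, 15.0000]] (det J = -69.024664).
Solving J·Δ = −F gives Δ = (-1.6338, -0.3089).
Then the next iterate is (x, y)₁ = (-0.1338, 0.6911).
Round to (-0.1338, 0.6911) and repeat: F = (-0.449464, -0.355332), J = [[-4.417916, 2.931436], [2.923296, -0.924692]].
Δ = (0.3250, 0.6431), so (x, y)₂ = (0.1912, 1.3342).

(0.1912, 1.3342)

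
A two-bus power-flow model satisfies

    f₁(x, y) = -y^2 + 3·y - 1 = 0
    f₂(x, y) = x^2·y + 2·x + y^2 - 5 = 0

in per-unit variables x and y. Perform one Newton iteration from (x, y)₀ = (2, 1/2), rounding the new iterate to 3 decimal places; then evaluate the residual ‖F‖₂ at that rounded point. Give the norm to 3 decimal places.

0.105

At (2, 1/2): F = (0.250, 1.250).
Jacobian J = [[0, -2·y + 3], [2·x·y + 2, x^2 + 2·y]].
At the point, J = [[0.000, 2.000], [4.000, 5.000]] (det J = -8.000).
Solving J·Δ = −F gives Δ = (-0.156, -0.125).
Then the next iterate is (x, y)₁ = (1.844, 0.375).
Re-evaluating at (1.844, 0.375): F = (-0.01562, 0.10375), so ‖F‖₂ = 0.105.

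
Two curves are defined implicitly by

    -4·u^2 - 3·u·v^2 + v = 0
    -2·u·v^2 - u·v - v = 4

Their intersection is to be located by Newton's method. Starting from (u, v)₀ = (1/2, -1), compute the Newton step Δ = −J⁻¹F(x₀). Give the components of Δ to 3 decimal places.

At (1/2, -1): F = (-3.500, -3.500).
Jacobian J = [[-8·u - 3·v^2, -6·u·v + 1], [-2·v^2 - v, -4·u·v - u - 1]].
At the point, J = [[-7.000, 4.000], [-1.000, 0.500]] (det J = 0.500).
Solving J·Δ = −F gives Δ = (-24.500, -42.000).

(-24.500, -42.000)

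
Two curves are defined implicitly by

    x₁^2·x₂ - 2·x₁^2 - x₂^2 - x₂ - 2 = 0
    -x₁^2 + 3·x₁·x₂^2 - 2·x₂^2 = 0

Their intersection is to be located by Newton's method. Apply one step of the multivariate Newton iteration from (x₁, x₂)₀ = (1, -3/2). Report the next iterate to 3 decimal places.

At (1, -3/2): F = (-6.250, 1.250).
Jacobian J = [[2·x₁·x₂ - 4·x₁, x₁^2 - 2·x₂ - 1], [-2·x₁ + 3·x₂^2, 6·x₁·x₂ - 4·x₂]].
At the point, J = [[-7.000, 3.000], [4.750, -3.000]] (det J = 6.750).
Solving J·Δ = −F gives Δ = (-2.222, -3.102).
Then the next iterate is (x₁, x₂)₁ = (-1.222, -4.602).

(-1.222, -4.602)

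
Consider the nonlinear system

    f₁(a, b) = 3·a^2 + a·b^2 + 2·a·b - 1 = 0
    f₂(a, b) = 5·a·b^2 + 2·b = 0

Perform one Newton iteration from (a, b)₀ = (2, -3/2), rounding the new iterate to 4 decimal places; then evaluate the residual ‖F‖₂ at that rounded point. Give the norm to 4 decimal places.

At (2, -3/2): F = (9.5000, 19.5000).
Jacobian J = [[6·a + b^2 + 2·b, 2·a·b + 2·a], [5·b^2, 10·a·b + 2]].
At the point, J = [[11.2500, -2.0000], [11.2500, -28.0000]] (det J = -292.5000).
Solving J·Δ = −F gives Δ = (-0.7761, 0.3846).
Then the next iterate is (a, b)₁ = (1.2239, -1.1154).
Re-evaluating at (1.2239, -1.1154): F = (2.286193, 5.382575), so ‖F‖₂ = 5.8480.

5.8480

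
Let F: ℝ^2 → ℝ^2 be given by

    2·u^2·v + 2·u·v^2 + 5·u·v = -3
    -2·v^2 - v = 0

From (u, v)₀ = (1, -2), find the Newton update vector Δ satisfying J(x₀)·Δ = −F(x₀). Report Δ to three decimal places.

(-0.386, 0.857)

At (1, -2): F = (-3.000, -6.000).
Jacobian J = [[4·u·v + 2·v^2 + 5·v, 2·u^2 + 4·u·v + 5·u], [0, -4·v - 1]].
At the point, J = [[-10.000, -1.000], [0.000, 7.000]] (det J = -70.000).
Solving J·Δ = −F gives Δ = (-0.386, 0.857).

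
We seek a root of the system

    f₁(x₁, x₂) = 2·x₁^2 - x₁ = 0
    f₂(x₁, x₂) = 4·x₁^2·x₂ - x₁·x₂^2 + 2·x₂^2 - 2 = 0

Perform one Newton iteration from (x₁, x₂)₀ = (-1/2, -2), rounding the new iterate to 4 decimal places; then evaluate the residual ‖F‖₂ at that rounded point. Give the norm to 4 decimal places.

At (-1/2, -2): F = (1.0000, 6.0000).
Jacobian J = [[4·x₁ - 1, 0], [8·x₁·x₂ - x₂^2, 4·x₁^2 - 2·x₁·x₂ + 4·x₂]].
At the point, J = [[-3.0000, 0.0000], [4.0000, -9.0000]] (det J = 27.0000).
Solving J·Δ = −F gives Δ = (0.3333, 0.8148).
Then the next iterate is (x₁, x₂)₁ = (-0.1667, -1.1852).
Re-evaluating at (-0.1667, -1.1852): F = (0.222278, 0.911820), so ‖F‖₂ = 0.9385.

0.9385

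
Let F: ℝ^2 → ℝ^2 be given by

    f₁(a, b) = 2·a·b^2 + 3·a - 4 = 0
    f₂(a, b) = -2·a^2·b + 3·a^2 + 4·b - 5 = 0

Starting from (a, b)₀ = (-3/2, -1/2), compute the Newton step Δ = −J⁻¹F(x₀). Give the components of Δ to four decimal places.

(0.0401, 3.0365)

At (-3/2, -1/2): F = (-9.2500, 2.0000).
Jacobian J = [[2·b^2 + 3, 4·a·b], [-4·a·b + 6·a, -2·a^2 + 4]].
At the point, J = [[3.5000, 3.0000], [-12.0000, -0.5000]] (det J = 34.2500).
Solving J·Δ = −F gives Δ = (0.0401, 3.0365).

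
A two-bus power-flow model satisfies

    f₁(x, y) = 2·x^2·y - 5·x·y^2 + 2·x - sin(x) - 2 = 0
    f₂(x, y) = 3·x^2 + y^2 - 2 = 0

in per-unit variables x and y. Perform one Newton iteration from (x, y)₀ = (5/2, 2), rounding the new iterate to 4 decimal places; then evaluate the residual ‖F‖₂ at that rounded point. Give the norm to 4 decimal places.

8.5318

At (5/2, 2): F = (-22.598472, 20.7500).
Jacobian J = [[4·x·y - 5·y^2 - cos(x) + 2, 2·x^2 - 10·x·y], [6·x, 2·y]].
At the point, J = [[2.801144, -37.5000], [15.0000, 4.0000]] (det J = 573.704574).
Solving J·Δ = −F gives Δ = (-1.1988, -0.6922).
Then the next iterate is (x, y)₁ = (1.3012, 1.3078).
Re-evaluating at (1.3012, 1.3078): F = (-7.060428, 4.789705), so ‖F‖₂ = 8.5318.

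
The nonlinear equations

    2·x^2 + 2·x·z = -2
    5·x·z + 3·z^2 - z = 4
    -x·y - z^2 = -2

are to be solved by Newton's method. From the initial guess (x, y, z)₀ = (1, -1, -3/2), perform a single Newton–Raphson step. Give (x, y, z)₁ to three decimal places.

(0.850, -1.675, -1.925)

At (1, -1, -3/2): F = (1.000, -3.250, 0.750).
Jacobian J = [[4·x + 2·z, 0, 2·x], [5·z, 0, 5·x + 6·z - 1], [-y, -x, -2·z]].
At the point, J = [[1.000, 0.000, 2.000], [-7.500, 0.000, -5.000], [1.000, -1.000, 3.000]] (det J = 10.000).
Solving J·Δ = −F gives Δ = (-0.150, -0.675, -0.425).
Then the next iterate is (x, y, z)₁ = (0.850, -1.675, -1.925).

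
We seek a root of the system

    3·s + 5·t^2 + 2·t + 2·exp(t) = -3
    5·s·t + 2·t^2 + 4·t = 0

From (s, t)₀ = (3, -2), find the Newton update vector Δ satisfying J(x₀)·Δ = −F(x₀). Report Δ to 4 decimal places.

(-1.5309, 1.3355)

At (3, -2): F = (28.270671, -30.0000).
Jacobian J = [[3, 10·t + 2·exp(t) + 2], [5·t, 5·s + 4·t + 4]].
At the point, J = [[3.0000, -17.729329], [-10.0000, 11.0000]] (det J = -144.293294).
Solving J·Δ = −F gives Δ = (-1.5309, 1.3355).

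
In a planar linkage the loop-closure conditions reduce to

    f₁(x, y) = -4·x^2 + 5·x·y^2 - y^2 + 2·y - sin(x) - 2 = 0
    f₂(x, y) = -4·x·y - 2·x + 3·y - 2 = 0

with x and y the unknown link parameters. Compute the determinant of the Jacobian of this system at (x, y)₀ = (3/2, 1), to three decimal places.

111.212

J = [[-8·x + 5·y^2 - cos(x), 10·x·y - 2·y + 2], [-4·y - 2, -4·x + 3]].
At the point, J = [[-7.07074, 15.000], [-6.000, -3.000]].
det J = 111.212.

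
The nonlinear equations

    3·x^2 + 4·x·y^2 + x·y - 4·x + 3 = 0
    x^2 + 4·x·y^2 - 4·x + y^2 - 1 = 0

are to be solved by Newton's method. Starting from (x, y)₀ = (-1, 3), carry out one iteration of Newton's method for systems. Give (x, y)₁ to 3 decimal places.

(-0.768, 2.110)

At (-1, 3): F = (-29.000, -23.000).
Jacobian J = [[6·x + 4·y^2 + y - 4, 8·x·y + x], [2·x + 4·y^2 - 4, 8·x·y + 2·y]].
At the point, J = [[29.000, -25.000], [30.000, -18.000]] (det J = 228.000).
Solving J·Δ = −F gives Δ = (0.232, -0.890).
Then the next iterate is (x, y)₁ = (-0.768, 2.110).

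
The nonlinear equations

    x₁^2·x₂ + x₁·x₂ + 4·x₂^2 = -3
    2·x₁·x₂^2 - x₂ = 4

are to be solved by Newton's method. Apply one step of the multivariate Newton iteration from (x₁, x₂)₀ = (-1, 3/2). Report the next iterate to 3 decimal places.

(-0.172, 0.603)

At (-1, 3/2): F = (12.000, -10.000).
Jacobian J = [[2·x₁·x₂ + x₂, x₁^2 + x₁ + 8·x₂], [2·x₂^2, 4·x₁·x₂ - 1]].
At the point, J = [[-1.500, 12.000], [4.500, -7.000]] (det J = -43.500).
Solving J·Δ = −F gives Δ = (0.828, -0.897).
Then the next iterate is (x₁, x₂)₁ = (-0.172, 0.603).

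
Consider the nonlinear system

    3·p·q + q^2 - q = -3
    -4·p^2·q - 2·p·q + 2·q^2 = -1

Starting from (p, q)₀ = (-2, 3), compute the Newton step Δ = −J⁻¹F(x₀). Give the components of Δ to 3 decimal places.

(0.405, -5.357)

At (-2, 3): F = (-9.000, -17.000).
Jacobian J = [[3·q, 3·p + 2·q - 1], [-8·p·q - 2·q, -4·p^2 - 2·p + 4·q]].
At the point, J = [[9.000, -1.000], [42.000, 0.000]] (det J = 42.000).
Solving J·Δ = −F gives Δ = (0.405, -5.357).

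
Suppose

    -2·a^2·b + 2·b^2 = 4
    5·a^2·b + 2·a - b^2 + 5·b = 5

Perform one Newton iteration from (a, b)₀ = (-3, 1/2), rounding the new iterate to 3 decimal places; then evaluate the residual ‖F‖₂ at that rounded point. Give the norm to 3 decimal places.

21.843

At (-3, 1/2): F = (-12.500, 13.750).
Jacobian J = [[-4·a·b, -2·a^2 + 4·b], [10·a·b + 2, 5·a^2 - 2·b + 5]].
At the point, J = [[6.000, -16.000], [-13.000, 49.000]] (det J = 86.000).
Solving J·Δ = −F gives Δ = (4.564, 0.930).
Then the next iterate is (a, b)₁ = (1.564, 1.430).
Re-evaluating at (1.564, 1.430): F = (-6.90603, 20.72269), so ‖F‖₂ = 21.843.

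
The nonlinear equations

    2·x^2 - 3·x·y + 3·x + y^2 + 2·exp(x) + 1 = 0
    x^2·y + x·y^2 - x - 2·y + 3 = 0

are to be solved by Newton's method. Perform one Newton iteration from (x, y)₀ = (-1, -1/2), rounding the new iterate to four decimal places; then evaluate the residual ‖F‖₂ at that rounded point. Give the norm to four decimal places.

At (-1, -1/2): F = (-0.514241, 4.2500).
Jacobian J = [[4·x - 3·y + 2·exp(x) + 3, -3·x + 2·y], [2·x·y + y^2 - 1, x^2 + 2·x·y - 2]].
At the point, J = [[1.235759, 2.0000], [0.2500, 0.0000]] (det J = -0.5000).
Solving J·Δ = −F gives Δ = (-17.0000, 10.7611).
Then the next iterate is (x, y)₁ = (-18.0000, 10.2611).
Re-evaluating at (-18.0000, 10.2611): F = (1254.389573, 1429.851082), so ‖F‖₂ = 1902.0955.

1902.0955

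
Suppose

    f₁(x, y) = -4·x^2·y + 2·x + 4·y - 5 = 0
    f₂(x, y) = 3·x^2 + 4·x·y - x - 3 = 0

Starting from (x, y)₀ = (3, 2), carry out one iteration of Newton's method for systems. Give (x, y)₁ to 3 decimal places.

(0.242, 3.996)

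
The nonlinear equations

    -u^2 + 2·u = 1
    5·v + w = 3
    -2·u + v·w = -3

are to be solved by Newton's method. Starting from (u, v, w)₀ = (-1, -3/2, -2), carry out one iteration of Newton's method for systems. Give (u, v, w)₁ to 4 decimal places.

(0.0000, 0.8182, -1.0909)

At (-1, -3/2, -2): F = (-4.0000, -12.5000, 8.0000).
Jacobian J = [[-2·u + 2, 0, 0], [0, 5, 1], [-2, w, v]].
At the point, J = [[4.0000, 0.0000, 0.0000], [0.0000, 5.0000, 1.0000], [-2.0000, -2.0000, -1.5000]] (det J = -22.0000).
Solving J·Δ = −F gives Δ = (1.0000, 2.3182, 0.9091).
Then the next iterate is (u, v, w)₁ = (0.0000, 0.8182, -1.0909).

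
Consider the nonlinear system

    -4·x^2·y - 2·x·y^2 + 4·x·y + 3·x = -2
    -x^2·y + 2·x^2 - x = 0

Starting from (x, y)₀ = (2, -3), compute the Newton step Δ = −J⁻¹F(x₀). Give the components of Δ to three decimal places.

(-0.701, 1.170)

At (2, -3): F = (-4.000, 18.000).
Jacobian J = [[-8·x·y - 2·y^2 + 4·y + 3, -4·x^2 - 4·x·y + 4·x], [-2·x·y + 4·x - 1, -x^2]].
At the point, J = [[21.000, 16.000], [19.000, -4.000]] (det J = -388.000).
Solving J·Δ = −F gives Δ = (-0.701, 1.170).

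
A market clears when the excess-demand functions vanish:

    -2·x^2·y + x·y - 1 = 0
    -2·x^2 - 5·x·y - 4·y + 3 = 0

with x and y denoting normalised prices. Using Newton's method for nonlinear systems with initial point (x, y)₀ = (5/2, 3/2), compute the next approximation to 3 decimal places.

(4.144, -2.319)

At (5/2, 3/2): F = (-16.000, -34.250).
Jacobian J = [[-4·x·y + y, -2·x^2 + x], [-4·x - 5·y, -5·x - 4]].
At the point, J = [[-13.500, -10.000], [-17.500, -16.500]] (det J = 47.750).
Solving J·Δ = −F gives Δ = (1.644, -3.819).
Then the next iterate is (x, y)₁ = (4.144, -2.319).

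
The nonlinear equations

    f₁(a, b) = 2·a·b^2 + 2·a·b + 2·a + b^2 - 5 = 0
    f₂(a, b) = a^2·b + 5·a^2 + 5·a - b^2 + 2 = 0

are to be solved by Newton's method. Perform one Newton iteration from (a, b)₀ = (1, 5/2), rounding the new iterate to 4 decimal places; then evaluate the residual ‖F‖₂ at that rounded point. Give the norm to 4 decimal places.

5.1279

At (1, 5/2): F = (20.7500, 8.2500).
Jacobian J = [[2·b^2 + 2·b + 2, 4·a·b + 2·a + 2·b], [2·a·b + 10·a + 5, a^2 - 2·b]].
At the point, J = [[19.5000, 17.0000], [20.0000, -4.0000]] (det J = -418.0000).
Solving J·Δ = −F gives Δ = (-0.5341, -0.6080).
Then the next iterate is (a, b)₁ = (0.4659, 1.8920).
Re-evaluating at (0.4659, 1.8920): F = (4.609961, 2.245833), so ‖F‖₂ = 5.1279.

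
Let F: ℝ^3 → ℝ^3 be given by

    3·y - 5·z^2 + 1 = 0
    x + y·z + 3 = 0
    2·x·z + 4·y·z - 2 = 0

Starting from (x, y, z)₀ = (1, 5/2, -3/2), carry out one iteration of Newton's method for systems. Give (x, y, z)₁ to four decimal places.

(-1.8854, 1.4115, -1.0990)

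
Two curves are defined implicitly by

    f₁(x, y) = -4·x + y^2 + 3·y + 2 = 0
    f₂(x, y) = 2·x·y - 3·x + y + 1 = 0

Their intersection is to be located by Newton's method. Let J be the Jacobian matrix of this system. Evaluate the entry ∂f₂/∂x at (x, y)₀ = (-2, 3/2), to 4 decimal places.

∂f₂/∂x = 2·y - 3.
At (-2, 3/2) this is 0.0000.

0.0000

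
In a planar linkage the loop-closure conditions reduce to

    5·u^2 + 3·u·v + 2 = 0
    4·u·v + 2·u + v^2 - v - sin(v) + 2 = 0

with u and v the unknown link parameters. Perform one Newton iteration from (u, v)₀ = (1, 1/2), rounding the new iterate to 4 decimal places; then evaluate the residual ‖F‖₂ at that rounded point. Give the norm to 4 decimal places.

4.1552

At (1, 1/2): F = (8.5000, 5.270574).
Jacobian J = [[10·u + 3·v, 3·u], [4·v + 2, 4·u + 2·v - cos(v) - 1]].
At the point, J = [[11.5000, 3.0000], [4.0000, 3.122417]] (det J = 23.907801).
Solving J·Δ = −F gives Δ = (-0.4488, -1.1131).
Then the next iterate is (u, v)₁ = (0.5512, -0.6131).
Re-evaluating at (0.5512, -0.6131): F = (2.505285, 3.315034), so ‖F‖₂ = 4.1552.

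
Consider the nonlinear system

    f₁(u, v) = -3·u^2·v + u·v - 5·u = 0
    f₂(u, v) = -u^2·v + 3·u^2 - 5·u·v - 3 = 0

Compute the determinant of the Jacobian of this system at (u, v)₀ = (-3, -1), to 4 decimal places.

-714.0000

J = [[-6·u·v + v - 5, -3·u^2 + u], [-2·u·v + 6·u - 5·v, -u^2 - 5·u]].
At the point, J = [[-24.0000, -30.0000], [-19.0000, 6.0000]].
det J = -714.0000.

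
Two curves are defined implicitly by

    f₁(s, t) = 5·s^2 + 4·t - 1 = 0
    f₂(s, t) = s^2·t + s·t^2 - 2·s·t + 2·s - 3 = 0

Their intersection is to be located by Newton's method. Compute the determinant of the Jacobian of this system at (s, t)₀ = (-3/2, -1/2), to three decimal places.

J = [[10·s, 4], [2·s·t + t^2 - 2·t + 2, s^2 + 2·s·t - 2·s]].
At the point, J = [[-15.000, 4.000], [4.750, 6.750]].
det J = -120.250.

-120.250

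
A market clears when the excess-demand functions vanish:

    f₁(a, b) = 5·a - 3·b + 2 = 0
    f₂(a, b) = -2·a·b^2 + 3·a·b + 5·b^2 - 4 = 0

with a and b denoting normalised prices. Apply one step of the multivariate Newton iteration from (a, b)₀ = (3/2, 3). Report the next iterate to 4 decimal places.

(-0.1351, 0.4414)

At (3/2, 3): F = (0.5000, 27.5000).
Jacobian J = [[5, -3], [-2·b^2 + 3·b, -4·a·b + 3·a + 10·b]].
At the point, J = [[5.0000, -3.0000], [-9.0000, 16.5000]] (det J = 55.5000).
Solving J·Δ = −F gives Δ = (-1.6351, -2.5586).
Then the next iterate is (a, b)₁ = (-0.1351, 0.4414).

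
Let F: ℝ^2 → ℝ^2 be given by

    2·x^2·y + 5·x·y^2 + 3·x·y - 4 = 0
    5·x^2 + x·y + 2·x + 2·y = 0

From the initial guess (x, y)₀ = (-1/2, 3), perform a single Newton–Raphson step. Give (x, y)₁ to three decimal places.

(-0.941, -0.167)

At (-1/2, 3): F = (-29.500, 4.750).
Jacobian J = [[4·x·y + 5·y^2 + 3·y, 2·x^2 + 10·x·y + 3·x], [10·x + y + 2, x + 2]].
At the point, J = [[48.000, -16.000], [0.000, 1.500]] (det J = 72.000).
Solving J·Δ = −F gives Δ = (-0.441, -3.167).
Then the next iterate is (x, y)₁ = (-0.941, -0.167).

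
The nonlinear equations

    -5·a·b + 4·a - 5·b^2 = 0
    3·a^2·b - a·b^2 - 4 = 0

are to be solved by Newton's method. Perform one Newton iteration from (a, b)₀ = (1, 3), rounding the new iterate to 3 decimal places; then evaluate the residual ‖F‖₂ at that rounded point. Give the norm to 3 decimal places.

13.221

At (1, 3): F = (-56.000, -4.000).
Jacobian J = [[-5·b + 4, -5·a - 10·b], [6·a·b - b^2, 3·a^2 - 2·a·b]].
At the point, J = [[-11.000, -35.000], [9.000, -3.000]] (det J = 348.000).
Solving J·Δ = −F gives Δ = (-0.080, -1.575).
Then the next iterate is (a, b)₁ = (0.920, 1.425).
Re-evaluating at (0.920, 1.425): F = (-13.02813, -2.24981), so ‖F‖₂ = 13.221.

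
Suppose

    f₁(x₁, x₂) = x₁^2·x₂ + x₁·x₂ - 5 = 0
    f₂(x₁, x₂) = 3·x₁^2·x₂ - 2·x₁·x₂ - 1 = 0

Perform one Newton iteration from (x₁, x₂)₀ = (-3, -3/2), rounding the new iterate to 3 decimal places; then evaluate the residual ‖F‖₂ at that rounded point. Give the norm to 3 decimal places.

7.788

At (-3, -3/2): F = (-14.000, -50.500).
Jacobian J = [[2·x₁·x₂ + x₂, x₁^2 + x₁], [6·x₁·x₂ - 2·x₂, 3·x₁^2 - 2·x₁]].
At the point, J = [[7.500, 6.000], [30.000, 33.000]] (det J = 67.500).
Solving J·Δ = −F gives Δ = (2.356, -0.611).
Then the next iterate is (x₁, x₂)₁ = (-0.644, -2.111).
Re-evaluating at (-0.644, -2.111): F = (-4.51602, -6.34549), so ‖F‖₂ = 7.788.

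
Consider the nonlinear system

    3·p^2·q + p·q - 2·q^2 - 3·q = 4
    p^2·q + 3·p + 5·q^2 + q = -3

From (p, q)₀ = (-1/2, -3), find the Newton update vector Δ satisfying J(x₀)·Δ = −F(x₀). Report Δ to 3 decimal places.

(-0.001, 1.487)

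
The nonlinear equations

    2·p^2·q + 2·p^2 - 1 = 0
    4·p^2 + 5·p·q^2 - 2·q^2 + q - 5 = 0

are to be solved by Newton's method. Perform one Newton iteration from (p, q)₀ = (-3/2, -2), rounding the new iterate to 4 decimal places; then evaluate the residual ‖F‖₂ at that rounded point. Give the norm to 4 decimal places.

At (-3/2, -2): F = (-5.5000, -36.0000).
Jacobian J = [[4·p·q + 4·p, 2·p^2], [8·p + 5·q^2, 10·p·q - 4·q + 1]].
At the point, J = [[6.0000, 4.5000], [8.0000, 39.0000]] (det J = 198.0000).
Solving J·Δ = −F gives Δ = (0.2652, 0.8687).
Then the next iterate is (p, q)₁ = (-1.2348, -1.1313).
Re-evaluating at (-1.2348, -1.1313): F = (-1.400394, -10.493785), so ‖F‖₂ = 10.5868.

10.5868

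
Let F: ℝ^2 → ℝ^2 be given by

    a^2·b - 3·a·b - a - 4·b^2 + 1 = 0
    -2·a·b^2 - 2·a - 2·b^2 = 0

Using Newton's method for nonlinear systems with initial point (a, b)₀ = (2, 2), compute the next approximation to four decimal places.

At (2, 2): F = (-21.0000, -28.0000).
Jacobian J = [[2·a·b - 3·b - 1, a^2 - 3·a - 8·b], [-2·b^2 - 2, -4·a·b - 4·b]].
At the point, J = [[1.0000, -18.0000], [-10.0000, -24.0000]] (det J = -204.0000).
Solving J·Δ = −F gives Δ = (0.0000, -1.1667).
Then the next iterate is (a, b)₁ = (2.0000, 0.8333).

(2.0000, 0.8333)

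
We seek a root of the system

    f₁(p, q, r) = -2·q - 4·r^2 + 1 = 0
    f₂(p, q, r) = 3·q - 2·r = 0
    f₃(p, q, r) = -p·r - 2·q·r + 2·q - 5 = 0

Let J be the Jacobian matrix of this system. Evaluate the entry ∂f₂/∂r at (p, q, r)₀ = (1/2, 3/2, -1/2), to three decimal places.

∂f₂/∂r = -2.
At (1/2, 3/2, -1/2) this is -2.000.

-2.000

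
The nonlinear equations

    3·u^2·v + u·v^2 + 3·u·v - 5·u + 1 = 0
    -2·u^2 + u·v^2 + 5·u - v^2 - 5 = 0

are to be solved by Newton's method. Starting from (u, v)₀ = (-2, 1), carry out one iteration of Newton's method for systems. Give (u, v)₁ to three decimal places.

(-1.240, -1.560)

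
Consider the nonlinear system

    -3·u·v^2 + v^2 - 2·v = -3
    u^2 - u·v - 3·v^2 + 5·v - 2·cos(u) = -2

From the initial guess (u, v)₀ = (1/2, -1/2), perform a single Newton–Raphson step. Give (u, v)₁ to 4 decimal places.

(13.5658, -4.4495)

At (1/2, -1/2): F = (3.8750, -2.505165).
Jacobian J = [[-3·v^2, -6·u·v + 2·v - 2], [2·u - v + 2·sin(u), -u - 6·v + 5]].
At the point, J = [[-0.7500, -1.5000], [2.458851, 7.5000]] (det J = -1.936723).
Solving J·Δ = −F gives Δ = (13.0658, -3.9495).
Then the next iterate is (u, v)₁ = (13.5658, -4.4495).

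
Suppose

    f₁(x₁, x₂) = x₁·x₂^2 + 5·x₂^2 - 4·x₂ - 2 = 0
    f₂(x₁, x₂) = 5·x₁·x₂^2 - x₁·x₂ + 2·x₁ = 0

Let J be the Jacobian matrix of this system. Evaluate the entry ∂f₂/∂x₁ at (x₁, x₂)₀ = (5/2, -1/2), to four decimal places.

3.7500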